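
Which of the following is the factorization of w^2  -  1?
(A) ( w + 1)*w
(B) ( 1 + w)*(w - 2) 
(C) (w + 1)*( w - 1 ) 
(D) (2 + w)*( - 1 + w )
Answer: C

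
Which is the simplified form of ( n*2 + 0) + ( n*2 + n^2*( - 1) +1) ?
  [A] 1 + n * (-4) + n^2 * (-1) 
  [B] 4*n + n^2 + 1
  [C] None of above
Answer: C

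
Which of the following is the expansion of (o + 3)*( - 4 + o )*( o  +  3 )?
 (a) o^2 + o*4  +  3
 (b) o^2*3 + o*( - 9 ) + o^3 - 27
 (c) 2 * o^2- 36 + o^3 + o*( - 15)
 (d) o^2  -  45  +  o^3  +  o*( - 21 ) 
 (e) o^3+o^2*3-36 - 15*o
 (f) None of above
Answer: c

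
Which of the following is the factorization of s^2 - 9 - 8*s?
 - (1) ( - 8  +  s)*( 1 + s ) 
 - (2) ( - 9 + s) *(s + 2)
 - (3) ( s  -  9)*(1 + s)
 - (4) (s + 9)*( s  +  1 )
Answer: 3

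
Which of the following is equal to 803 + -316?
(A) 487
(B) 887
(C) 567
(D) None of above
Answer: A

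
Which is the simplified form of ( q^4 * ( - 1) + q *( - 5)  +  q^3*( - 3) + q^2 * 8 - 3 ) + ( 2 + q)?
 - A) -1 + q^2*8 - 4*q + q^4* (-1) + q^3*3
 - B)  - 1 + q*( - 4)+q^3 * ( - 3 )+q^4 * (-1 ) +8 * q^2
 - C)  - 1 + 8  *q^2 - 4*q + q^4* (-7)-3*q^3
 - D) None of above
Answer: B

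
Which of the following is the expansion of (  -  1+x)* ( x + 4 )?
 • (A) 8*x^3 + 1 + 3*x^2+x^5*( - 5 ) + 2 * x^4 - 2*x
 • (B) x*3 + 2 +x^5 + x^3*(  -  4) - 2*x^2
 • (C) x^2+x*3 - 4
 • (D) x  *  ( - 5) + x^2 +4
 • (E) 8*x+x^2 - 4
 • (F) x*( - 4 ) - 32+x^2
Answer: C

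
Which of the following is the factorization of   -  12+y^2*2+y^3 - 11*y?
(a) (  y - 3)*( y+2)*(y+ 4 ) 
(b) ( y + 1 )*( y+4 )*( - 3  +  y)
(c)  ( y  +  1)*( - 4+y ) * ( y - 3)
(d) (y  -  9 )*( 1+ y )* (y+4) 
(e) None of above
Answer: b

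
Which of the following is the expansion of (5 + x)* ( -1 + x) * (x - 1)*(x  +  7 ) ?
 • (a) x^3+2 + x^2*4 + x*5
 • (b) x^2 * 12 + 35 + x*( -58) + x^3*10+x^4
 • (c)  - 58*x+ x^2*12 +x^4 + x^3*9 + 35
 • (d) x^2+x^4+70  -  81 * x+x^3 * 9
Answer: b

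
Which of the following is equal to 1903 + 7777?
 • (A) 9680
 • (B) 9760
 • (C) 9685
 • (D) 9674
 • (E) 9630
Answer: A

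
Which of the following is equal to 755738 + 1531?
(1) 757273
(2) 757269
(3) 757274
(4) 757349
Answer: 2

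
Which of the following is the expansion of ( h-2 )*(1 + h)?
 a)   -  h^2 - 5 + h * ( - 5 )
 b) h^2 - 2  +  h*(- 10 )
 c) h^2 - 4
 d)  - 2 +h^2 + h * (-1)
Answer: d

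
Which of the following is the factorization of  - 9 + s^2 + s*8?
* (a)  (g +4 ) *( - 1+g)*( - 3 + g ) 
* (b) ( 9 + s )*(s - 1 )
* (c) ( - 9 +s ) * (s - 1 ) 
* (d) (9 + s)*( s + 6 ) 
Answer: b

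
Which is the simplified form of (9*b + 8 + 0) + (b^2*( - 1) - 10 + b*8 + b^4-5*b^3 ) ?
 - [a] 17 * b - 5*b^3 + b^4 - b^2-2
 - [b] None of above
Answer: a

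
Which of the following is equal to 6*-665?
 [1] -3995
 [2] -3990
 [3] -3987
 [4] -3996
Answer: 2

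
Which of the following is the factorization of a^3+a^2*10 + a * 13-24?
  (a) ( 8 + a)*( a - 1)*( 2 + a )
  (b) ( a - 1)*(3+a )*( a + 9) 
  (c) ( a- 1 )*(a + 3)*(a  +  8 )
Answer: c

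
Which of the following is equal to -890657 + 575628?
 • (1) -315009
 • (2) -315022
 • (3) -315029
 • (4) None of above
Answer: 3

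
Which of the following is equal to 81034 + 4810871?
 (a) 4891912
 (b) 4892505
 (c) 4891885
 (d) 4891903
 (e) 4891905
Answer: e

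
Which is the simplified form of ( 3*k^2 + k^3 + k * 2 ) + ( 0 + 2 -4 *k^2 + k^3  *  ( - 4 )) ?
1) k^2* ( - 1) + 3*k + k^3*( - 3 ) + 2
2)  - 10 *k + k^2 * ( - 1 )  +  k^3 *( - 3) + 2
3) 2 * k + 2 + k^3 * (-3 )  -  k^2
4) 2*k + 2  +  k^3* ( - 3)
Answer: 3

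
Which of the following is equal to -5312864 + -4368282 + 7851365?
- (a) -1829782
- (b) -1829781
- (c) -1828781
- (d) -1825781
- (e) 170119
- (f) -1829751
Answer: b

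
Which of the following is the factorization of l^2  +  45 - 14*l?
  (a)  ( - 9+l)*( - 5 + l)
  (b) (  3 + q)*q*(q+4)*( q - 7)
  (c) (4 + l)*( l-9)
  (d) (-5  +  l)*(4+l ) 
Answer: a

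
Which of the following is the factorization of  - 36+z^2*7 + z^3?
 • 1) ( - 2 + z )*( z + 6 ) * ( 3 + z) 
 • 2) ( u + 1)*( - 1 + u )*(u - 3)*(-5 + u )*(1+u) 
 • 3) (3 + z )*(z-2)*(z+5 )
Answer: 1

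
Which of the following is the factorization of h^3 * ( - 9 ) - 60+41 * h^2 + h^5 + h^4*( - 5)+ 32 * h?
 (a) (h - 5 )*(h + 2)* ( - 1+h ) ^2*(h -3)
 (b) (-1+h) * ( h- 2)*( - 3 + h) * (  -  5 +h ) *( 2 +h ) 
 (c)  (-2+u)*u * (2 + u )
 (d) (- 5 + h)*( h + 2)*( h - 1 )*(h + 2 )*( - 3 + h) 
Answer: d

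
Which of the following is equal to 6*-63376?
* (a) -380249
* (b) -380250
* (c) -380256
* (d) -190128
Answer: c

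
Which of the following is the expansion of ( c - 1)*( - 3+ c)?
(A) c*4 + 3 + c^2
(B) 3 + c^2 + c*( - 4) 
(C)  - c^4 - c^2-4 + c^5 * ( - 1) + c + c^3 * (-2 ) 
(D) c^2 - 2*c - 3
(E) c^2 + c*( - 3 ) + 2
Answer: B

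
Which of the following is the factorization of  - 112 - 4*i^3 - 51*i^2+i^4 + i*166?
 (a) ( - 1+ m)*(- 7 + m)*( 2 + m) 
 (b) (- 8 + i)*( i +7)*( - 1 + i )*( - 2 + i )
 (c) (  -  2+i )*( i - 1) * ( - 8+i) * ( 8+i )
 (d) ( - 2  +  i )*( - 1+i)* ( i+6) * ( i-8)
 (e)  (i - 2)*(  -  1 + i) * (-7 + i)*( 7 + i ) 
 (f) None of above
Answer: b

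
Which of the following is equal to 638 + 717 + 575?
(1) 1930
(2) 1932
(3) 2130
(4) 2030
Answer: 1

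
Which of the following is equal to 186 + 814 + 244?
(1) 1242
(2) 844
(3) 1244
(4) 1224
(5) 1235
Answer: 3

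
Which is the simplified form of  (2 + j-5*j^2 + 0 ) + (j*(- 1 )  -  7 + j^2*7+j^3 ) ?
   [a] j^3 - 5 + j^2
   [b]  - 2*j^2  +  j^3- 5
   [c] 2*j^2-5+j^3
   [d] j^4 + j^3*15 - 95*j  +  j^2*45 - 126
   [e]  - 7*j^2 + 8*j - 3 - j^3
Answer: c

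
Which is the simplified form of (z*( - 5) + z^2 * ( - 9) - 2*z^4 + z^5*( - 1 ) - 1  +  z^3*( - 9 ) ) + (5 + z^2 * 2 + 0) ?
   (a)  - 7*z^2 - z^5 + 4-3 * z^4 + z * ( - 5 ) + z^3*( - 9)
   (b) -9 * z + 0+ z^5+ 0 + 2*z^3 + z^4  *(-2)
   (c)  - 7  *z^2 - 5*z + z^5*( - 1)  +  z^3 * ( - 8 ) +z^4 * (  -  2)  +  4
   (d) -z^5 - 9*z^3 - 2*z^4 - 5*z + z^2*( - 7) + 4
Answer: d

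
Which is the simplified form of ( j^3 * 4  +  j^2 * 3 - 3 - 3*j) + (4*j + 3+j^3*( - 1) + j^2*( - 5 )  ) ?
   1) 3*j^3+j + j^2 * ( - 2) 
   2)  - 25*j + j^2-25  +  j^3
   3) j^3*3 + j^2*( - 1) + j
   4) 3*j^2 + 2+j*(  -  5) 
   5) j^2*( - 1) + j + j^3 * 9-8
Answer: 1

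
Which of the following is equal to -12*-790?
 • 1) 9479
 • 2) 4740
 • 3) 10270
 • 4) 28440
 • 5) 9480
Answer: 5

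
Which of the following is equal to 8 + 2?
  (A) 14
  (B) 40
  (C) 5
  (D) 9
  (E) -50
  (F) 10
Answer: F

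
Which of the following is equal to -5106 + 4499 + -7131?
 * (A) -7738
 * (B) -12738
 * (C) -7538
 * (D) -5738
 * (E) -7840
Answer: A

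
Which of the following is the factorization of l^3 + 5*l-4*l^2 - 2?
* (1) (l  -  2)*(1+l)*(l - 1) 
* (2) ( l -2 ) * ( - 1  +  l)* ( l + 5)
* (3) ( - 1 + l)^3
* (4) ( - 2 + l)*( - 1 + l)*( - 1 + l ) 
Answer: 4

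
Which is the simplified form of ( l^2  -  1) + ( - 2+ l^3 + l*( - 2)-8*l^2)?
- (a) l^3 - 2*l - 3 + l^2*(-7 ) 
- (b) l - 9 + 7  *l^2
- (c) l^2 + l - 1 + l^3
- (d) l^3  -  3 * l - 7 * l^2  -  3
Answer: a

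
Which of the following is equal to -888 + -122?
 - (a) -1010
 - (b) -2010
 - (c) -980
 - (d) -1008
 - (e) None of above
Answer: a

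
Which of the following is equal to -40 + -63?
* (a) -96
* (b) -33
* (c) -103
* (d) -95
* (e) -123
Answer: c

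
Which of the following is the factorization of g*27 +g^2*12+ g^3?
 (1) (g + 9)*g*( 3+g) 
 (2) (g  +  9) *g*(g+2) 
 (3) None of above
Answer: 1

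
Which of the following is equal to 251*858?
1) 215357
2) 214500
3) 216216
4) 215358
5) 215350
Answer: 4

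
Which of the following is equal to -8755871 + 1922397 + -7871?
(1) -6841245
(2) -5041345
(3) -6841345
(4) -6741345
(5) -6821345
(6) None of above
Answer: 3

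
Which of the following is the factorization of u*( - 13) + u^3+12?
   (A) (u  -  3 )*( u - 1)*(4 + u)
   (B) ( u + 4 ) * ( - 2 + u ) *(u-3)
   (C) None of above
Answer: A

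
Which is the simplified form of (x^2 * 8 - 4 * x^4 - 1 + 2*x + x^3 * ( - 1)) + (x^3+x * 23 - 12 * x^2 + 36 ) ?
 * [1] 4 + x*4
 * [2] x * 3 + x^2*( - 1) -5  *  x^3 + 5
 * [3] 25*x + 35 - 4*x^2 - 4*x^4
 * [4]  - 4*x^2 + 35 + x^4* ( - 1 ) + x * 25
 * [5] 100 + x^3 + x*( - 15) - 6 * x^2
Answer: 3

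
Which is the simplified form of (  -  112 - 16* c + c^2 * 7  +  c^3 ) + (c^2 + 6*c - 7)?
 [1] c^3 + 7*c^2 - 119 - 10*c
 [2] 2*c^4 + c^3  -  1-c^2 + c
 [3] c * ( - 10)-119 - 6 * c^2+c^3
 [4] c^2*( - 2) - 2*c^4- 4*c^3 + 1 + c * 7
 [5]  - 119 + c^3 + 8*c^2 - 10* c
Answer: 5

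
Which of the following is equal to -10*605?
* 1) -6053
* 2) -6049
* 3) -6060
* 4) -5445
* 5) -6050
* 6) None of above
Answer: 5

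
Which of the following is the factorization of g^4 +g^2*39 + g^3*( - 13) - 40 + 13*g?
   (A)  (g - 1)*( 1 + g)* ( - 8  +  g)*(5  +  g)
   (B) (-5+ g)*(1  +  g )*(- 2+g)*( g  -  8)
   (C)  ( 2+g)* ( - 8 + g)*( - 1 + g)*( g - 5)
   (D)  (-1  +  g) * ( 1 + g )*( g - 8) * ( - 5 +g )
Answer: D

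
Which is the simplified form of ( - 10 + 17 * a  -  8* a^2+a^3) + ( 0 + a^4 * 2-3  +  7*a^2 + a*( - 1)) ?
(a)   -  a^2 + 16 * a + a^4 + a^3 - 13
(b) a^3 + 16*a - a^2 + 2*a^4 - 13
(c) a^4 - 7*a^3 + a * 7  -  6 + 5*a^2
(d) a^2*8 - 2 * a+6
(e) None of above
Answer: b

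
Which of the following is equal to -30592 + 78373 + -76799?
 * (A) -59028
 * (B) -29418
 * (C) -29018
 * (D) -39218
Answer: C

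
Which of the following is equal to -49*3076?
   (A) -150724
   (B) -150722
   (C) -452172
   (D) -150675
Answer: A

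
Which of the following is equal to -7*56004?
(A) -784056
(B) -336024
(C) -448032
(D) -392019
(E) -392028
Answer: E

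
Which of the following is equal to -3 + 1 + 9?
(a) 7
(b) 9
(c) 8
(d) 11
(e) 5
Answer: a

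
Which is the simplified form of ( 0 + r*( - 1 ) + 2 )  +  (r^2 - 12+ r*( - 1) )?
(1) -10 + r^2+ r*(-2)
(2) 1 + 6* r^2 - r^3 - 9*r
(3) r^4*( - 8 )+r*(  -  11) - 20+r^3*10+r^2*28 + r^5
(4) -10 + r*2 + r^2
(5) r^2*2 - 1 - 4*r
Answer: 1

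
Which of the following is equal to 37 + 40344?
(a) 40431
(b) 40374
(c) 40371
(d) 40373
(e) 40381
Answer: e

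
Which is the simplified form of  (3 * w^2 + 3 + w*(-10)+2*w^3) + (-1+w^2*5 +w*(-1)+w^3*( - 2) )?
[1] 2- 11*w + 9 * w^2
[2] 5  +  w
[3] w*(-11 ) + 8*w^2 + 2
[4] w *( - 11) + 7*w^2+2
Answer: 3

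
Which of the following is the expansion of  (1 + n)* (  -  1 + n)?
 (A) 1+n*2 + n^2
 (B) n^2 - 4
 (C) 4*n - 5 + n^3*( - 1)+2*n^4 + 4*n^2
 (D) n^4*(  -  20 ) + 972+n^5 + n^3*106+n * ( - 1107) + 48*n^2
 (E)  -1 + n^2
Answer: E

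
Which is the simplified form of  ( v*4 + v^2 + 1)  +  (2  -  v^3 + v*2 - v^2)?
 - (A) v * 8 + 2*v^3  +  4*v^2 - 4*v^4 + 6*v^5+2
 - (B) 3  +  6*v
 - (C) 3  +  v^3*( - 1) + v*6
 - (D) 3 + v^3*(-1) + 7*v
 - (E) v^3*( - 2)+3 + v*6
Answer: C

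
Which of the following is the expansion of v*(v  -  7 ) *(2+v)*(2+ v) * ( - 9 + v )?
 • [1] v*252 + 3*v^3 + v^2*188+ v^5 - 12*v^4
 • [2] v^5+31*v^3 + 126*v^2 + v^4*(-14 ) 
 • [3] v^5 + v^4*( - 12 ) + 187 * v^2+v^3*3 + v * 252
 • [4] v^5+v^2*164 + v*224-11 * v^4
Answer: 1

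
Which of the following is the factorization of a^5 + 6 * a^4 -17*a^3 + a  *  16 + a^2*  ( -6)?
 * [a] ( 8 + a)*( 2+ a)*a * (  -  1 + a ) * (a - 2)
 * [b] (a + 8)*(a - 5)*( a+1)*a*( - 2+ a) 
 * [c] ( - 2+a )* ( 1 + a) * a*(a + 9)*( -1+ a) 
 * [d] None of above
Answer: d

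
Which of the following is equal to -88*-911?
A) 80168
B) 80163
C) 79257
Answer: A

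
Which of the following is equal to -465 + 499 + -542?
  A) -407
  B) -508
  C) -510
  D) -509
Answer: B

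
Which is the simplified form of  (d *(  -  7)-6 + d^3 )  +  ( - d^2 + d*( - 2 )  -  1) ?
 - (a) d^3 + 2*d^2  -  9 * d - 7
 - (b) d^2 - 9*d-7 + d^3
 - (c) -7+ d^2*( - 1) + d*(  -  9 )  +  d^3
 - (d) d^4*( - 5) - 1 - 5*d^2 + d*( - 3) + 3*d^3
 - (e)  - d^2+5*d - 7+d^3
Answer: c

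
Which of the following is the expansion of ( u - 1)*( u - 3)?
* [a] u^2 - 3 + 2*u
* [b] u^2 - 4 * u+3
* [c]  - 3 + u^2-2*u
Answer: b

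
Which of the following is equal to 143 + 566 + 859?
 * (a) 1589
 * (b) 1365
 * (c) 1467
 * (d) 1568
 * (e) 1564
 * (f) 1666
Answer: d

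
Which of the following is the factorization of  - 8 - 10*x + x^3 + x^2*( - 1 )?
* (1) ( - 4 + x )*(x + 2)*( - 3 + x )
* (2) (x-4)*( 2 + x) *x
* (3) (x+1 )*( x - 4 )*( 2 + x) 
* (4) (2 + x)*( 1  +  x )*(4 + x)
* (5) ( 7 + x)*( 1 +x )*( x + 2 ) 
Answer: 3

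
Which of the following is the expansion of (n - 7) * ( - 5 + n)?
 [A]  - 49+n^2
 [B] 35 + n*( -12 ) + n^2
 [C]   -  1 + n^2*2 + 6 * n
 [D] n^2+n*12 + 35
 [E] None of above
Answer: B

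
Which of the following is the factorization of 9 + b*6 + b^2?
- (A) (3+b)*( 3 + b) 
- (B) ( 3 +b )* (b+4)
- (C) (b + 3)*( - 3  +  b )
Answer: A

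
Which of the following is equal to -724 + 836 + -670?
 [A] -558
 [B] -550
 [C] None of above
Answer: A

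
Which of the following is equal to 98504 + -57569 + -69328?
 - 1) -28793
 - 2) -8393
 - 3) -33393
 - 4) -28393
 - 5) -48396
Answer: 4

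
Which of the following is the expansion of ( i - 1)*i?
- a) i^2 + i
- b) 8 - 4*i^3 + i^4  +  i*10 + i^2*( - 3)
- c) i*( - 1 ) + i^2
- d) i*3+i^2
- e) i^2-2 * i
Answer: c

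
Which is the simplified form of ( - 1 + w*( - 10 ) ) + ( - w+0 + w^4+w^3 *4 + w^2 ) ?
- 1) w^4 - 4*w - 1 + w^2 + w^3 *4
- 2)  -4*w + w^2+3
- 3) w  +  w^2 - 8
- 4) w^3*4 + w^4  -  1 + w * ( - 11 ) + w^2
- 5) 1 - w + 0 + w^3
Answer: 4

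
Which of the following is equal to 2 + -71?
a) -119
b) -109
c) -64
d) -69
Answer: d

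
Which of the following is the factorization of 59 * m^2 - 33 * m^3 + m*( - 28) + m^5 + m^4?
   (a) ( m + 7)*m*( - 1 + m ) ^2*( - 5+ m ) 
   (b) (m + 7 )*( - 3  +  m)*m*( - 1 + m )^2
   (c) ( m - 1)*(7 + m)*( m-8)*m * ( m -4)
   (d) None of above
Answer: d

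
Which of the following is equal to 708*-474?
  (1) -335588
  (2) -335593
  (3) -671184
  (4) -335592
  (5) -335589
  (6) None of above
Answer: 4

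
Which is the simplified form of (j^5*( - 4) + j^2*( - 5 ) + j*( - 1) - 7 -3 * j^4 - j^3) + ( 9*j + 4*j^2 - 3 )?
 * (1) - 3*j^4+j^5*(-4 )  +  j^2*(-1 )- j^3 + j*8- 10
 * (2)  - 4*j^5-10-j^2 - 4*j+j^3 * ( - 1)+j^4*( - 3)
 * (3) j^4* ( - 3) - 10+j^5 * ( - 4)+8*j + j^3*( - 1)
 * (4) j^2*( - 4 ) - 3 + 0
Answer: 1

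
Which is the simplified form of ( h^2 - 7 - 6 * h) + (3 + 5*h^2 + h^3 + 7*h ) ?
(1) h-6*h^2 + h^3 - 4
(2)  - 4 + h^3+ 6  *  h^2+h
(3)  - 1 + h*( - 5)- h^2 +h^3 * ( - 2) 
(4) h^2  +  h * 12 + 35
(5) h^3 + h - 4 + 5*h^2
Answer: 2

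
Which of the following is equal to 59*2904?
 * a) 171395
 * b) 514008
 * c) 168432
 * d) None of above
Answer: d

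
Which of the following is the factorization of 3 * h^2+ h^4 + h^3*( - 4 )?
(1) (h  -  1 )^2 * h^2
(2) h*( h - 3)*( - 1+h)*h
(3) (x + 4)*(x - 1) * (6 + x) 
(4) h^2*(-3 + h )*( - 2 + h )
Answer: 2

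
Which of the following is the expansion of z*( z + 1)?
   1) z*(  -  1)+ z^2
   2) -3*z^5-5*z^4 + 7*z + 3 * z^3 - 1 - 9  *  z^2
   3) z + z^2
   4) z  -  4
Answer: 3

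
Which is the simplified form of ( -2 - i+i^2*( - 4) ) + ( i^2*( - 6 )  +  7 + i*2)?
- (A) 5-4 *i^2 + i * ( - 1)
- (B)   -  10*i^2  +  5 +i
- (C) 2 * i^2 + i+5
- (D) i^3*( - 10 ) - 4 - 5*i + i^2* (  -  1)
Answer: B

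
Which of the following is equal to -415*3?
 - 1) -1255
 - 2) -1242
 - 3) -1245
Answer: 3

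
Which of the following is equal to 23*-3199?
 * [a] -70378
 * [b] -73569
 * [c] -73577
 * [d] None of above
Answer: c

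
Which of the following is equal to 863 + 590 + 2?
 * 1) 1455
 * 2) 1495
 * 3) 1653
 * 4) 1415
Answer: 1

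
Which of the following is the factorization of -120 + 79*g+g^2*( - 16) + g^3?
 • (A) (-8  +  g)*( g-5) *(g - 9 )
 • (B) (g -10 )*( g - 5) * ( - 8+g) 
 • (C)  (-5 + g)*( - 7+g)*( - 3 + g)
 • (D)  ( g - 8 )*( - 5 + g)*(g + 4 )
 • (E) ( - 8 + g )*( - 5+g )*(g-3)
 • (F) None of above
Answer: E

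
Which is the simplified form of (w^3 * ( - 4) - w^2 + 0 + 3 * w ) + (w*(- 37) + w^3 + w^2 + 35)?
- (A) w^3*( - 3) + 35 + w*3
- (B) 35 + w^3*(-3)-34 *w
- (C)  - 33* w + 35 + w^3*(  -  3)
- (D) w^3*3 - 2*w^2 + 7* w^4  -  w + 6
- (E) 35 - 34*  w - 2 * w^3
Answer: B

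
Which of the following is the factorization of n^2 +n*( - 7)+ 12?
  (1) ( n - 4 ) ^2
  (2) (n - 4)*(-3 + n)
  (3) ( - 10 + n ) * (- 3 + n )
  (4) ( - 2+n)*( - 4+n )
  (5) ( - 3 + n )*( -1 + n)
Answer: 2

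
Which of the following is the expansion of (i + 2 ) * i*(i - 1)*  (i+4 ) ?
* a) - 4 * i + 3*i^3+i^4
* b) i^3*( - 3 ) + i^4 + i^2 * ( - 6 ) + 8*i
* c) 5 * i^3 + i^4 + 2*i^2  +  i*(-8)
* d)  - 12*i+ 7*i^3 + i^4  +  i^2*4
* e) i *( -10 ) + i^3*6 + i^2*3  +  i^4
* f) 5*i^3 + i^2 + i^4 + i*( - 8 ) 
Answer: c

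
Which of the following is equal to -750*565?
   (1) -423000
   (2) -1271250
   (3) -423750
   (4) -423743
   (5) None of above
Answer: 3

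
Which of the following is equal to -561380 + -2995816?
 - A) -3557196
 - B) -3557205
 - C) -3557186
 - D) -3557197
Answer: A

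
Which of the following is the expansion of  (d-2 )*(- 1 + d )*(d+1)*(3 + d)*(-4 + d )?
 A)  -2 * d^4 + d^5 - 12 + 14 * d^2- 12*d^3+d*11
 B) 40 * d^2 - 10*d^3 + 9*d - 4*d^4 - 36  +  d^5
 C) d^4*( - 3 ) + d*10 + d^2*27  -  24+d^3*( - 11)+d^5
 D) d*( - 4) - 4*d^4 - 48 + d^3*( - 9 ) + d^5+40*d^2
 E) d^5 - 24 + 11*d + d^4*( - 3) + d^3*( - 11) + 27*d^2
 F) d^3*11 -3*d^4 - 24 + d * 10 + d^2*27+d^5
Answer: C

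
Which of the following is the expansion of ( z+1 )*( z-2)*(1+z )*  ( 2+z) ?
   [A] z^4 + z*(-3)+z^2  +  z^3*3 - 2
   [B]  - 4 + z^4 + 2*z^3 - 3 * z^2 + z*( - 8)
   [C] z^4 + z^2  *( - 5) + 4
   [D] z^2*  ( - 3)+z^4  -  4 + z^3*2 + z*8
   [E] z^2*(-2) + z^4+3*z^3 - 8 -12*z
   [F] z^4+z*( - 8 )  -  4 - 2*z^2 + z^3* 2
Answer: B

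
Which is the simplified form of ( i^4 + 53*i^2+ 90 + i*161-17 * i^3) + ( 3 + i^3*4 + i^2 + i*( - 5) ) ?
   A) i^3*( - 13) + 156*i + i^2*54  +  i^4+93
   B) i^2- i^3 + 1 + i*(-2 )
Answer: A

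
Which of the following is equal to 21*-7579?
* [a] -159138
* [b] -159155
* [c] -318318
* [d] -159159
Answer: d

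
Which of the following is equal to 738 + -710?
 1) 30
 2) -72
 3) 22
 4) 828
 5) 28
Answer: 5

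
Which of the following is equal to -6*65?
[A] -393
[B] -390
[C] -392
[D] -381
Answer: B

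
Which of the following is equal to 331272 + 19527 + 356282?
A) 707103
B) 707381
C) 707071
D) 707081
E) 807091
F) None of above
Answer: D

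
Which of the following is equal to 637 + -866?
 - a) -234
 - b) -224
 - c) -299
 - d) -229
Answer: d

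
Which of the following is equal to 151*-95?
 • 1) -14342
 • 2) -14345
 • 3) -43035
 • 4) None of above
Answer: 2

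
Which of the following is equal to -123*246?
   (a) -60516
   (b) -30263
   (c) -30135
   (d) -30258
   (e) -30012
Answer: d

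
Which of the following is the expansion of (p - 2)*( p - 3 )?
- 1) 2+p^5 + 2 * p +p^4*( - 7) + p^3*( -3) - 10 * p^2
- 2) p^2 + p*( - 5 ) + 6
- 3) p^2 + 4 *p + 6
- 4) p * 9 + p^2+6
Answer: 2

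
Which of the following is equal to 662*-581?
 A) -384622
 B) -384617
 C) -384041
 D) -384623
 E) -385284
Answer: A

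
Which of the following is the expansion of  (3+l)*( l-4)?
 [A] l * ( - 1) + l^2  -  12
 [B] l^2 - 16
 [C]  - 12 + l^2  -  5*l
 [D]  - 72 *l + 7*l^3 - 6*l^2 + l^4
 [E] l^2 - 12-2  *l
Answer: A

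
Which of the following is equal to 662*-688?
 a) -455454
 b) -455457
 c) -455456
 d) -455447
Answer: c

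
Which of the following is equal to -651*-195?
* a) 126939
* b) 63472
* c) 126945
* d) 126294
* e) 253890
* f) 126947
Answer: c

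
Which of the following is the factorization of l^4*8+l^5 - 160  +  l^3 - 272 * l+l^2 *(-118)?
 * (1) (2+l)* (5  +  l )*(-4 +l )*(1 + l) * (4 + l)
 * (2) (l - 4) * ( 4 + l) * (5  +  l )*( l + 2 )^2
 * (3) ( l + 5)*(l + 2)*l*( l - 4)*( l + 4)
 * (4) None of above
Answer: 1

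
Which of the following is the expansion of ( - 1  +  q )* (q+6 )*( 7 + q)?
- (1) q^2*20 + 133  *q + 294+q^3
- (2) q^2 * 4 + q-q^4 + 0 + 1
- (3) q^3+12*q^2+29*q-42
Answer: 3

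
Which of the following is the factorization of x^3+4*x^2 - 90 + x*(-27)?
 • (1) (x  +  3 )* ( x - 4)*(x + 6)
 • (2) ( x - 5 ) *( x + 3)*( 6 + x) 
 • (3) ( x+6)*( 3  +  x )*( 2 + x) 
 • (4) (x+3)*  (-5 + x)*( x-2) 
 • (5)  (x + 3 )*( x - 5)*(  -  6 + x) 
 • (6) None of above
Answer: 2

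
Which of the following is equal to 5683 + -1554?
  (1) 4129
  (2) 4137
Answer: 1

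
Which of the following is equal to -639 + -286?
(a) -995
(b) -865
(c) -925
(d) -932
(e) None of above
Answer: c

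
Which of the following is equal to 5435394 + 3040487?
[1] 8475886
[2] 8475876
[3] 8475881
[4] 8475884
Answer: 3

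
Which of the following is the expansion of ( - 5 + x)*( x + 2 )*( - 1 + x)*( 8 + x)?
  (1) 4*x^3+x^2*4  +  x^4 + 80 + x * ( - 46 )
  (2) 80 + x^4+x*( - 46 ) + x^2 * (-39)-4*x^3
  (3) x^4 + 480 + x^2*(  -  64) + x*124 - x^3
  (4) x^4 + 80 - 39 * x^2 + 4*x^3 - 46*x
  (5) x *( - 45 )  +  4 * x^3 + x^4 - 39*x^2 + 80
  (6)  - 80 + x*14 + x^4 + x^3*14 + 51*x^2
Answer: 4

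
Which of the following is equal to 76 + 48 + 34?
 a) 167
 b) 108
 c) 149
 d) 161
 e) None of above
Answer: e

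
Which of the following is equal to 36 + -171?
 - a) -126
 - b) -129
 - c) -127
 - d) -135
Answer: d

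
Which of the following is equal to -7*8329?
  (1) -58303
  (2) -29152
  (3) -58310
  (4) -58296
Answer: 1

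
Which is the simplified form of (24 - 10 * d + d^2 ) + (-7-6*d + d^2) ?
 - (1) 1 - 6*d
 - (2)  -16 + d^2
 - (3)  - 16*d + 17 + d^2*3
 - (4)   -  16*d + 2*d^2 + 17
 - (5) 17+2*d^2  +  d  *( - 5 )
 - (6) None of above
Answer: 4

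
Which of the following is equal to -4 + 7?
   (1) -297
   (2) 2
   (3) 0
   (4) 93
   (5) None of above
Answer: 5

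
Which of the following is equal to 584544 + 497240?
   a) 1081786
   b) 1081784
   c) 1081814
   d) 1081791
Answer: b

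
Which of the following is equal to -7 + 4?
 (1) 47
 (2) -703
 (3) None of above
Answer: 3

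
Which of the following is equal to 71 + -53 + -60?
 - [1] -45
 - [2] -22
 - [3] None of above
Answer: 3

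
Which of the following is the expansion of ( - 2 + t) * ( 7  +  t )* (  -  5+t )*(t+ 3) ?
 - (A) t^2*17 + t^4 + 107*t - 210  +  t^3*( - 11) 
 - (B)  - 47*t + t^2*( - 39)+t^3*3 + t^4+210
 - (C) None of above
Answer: B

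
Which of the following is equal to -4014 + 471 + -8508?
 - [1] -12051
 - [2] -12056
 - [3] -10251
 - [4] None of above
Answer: 1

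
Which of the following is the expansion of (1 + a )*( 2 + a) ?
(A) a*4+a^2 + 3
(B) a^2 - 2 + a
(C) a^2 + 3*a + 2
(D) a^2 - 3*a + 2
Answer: C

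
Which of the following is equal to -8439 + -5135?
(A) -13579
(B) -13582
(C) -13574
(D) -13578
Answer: C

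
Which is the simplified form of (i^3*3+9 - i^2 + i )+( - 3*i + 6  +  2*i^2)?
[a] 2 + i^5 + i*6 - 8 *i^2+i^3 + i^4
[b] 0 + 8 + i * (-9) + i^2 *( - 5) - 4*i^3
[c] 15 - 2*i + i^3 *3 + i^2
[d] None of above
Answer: c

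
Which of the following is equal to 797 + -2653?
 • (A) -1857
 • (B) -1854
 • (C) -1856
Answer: C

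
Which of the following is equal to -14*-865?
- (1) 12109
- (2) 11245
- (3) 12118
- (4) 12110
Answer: 4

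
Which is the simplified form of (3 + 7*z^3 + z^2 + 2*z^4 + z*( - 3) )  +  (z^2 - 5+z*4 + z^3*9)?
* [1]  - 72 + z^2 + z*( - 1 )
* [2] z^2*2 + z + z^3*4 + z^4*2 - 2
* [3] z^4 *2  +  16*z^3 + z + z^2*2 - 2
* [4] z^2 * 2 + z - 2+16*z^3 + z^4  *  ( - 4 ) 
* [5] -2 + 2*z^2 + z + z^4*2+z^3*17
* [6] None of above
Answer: 3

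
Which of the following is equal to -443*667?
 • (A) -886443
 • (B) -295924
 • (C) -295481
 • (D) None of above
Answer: C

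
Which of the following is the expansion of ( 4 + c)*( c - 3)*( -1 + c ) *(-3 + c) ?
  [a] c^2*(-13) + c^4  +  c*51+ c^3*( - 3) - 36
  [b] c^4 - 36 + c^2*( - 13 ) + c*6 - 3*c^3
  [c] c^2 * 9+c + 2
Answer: a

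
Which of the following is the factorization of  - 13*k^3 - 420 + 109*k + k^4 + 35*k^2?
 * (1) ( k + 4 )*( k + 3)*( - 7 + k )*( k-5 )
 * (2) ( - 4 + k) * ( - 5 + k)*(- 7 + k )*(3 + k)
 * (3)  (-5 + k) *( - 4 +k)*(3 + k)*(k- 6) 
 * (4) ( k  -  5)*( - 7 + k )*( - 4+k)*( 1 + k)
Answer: 2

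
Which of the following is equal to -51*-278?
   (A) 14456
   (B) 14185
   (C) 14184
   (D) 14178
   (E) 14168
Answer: D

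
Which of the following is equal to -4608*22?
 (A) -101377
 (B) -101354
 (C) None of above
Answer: C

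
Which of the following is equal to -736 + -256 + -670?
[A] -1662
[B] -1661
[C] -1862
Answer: A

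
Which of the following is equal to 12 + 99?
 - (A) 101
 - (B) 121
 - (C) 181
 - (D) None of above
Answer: D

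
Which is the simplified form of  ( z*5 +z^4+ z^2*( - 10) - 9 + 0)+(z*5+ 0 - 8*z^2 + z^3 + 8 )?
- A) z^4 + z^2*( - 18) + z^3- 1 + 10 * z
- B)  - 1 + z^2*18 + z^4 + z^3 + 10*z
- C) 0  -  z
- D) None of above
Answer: A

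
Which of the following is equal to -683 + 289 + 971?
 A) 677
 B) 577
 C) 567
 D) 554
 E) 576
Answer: B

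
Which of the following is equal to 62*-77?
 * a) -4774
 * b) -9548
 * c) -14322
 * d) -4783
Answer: a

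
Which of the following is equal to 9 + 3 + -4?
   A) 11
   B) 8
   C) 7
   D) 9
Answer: B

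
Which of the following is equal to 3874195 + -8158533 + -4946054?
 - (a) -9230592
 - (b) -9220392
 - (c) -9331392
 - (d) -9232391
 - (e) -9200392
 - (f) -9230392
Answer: f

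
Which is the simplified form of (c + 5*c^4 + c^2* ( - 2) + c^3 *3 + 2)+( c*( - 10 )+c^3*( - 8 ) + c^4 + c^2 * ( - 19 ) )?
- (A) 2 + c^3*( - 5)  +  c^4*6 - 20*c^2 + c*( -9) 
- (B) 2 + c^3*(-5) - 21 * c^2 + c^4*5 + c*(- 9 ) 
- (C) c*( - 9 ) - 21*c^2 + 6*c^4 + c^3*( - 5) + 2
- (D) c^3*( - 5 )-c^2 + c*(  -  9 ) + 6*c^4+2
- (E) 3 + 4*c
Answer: C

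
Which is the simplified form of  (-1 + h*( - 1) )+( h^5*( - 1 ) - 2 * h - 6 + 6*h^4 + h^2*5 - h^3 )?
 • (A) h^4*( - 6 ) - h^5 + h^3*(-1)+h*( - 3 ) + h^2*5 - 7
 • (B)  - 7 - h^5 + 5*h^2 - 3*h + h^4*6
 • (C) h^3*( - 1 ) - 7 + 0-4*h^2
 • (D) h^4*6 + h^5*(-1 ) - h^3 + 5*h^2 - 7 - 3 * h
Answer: D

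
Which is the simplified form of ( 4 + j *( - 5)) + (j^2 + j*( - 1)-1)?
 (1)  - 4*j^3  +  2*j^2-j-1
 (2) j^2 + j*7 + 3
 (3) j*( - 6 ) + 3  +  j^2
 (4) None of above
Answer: 3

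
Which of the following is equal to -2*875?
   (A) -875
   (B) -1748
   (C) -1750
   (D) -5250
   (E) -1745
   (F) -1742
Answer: C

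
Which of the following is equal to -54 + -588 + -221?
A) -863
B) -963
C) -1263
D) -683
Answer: A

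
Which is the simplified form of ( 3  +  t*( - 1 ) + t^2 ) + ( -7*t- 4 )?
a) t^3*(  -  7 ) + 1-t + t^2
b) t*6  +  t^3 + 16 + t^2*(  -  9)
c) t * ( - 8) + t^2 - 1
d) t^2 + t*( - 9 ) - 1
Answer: c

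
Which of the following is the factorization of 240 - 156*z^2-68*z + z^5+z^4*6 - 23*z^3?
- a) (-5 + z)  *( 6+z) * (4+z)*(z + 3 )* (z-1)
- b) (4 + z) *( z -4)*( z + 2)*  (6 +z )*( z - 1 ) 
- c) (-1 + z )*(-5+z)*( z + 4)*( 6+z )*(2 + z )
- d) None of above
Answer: c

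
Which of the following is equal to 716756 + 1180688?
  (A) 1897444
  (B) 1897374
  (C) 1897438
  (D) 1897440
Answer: A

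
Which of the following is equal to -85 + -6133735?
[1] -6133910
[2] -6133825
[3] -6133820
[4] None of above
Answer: 3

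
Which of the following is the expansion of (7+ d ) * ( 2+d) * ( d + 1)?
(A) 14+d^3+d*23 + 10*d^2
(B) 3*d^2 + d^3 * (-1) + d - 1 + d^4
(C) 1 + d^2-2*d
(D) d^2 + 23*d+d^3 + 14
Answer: A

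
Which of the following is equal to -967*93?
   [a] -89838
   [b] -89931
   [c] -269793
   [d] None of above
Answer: b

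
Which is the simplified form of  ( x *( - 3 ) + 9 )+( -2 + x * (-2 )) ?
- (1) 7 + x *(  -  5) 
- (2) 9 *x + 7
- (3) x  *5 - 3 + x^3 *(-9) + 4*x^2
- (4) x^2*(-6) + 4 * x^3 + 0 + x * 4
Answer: 1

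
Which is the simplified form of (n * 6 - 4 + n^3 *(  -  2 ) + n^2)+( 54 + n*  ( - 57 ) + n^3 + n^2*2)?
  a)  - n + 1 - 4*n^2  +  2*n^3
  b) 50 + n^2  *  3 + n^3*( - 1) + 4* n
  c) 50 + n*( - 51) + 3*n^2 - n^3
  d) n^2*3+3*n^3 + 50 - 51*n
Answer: c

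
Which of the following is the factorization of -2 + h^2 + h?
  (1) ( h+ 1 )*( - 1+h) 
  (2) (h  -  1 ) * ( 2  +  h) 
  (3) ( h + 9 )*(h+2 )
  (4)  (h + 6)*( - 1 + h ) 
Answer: 2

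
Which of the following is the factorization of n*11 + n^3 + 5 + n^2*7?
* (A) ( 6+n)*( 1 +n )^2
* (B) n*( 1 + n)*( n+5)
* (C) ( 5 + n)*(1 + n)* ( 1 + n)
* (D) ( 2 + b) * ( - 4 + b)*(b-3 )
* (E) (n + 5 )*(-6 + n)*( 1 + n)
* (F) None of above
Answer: C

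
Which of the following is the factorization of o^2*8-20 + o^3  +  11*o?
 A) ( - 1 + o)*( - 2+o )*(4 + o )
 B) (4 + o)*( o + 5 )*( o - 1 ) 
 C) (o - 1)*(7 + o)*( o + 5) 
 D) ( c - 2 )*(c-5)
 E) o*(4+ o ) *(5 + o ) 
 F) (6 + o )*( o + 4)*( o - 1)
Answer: B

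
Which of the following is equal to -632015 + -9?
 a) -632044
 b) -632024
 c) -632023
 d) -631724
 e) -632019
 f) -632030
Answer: b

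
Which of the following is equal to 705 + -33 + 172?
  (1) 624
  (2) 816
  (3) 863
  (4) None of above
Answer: 4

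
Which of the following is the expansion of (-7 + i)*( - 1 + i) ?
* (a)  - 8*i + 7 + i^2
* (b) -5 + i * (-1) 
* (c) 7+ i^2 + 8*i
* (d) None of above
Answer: a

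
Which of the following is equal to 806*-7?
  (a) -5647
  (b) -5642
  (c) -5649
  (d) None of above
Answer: b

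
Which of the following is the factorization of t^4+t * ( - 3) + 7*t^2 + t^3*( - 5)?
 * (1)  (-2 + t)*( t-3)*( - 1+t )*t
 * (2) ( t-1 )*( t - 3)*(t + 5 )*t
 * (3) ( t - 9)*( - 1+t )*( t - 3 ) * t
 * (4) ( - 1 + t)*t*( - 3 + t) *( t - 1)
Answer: 4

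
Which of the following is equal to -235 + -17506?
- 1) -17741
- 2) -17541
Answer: 1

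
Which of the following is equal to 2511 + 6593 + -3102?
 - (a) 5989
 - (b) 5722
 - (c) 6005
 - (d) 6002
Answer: d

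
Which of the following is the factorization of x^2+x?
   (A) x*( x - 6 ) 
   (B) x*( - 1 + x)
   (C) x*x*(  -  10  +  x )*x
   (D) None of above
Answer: D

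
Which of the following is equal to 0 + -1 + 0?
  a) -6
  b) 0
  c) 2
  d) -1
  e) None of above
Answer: d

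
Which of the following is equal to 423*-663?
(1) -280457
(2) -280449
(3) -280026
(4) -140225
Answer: 2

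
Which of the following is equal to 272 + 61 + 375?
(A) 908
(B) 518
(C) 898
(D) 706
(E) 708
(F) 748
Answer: E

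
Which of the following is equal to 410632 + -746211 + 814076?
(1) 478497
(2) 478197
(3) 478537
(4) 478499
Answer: 1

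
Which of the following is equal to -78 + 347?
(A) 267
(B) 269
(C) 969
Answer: B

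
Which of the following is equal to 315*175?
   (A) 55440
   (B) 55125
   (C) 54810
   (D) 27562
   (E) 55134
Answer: B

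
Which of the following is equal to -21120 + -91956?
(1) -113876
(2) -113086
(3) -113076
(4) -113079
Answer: 3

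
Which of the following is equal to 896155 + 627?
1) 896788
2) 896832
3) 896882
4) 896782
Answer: 4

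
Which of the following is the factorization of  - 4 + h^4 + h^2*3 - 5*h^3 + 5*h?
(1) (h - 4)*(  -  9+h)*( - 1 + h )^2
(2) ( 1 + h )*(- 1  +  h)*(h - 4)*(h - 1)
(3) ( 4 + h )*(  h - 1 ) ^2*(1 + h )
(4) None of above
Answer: 2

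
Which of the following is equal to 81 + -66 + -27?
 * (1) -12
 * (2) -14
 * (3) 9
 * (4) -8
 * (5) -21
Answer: 1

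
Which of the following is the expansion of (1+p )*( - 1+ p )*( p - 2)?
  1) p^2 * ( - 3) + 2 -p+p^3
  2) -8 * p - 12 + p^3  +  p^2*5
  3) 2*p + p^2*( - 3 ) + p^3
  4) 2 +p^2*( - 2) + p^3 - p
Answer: 4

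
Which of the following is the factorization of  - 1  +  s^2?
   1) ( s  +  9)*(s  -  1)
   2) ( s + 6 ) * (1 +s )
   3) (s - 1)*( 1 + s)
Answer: 3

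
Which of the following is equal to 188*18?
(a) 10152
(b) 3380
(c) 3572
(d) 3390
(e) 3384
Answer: e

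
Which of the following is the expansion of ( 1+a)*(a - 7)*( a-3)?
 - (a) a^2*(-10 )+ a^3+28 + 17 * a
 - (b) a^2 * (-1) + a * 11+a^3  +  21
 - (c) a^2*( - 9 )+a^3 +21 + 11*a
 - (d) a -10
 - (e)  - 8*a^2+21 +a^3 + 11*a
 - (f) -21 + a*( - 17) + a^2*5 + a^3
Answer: c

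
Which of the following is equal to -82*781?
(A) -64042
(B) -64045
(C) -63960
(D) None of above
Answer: A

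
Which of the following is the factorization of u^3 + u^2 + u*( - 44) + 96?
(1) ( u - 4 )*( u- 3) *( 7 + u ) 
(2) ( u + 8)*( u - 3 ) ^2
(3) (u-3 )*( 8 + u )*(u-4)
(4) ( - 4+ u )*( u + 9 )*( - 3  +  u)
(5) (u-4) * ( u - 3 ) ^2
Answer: 3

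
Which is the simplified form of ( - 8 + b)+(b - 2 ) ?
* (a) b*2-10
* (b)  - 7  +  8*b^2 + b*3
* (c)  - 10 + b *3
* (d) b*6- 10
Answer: a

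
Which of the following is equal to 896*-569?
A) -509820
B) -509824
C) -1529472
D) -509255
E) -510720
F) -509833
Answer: B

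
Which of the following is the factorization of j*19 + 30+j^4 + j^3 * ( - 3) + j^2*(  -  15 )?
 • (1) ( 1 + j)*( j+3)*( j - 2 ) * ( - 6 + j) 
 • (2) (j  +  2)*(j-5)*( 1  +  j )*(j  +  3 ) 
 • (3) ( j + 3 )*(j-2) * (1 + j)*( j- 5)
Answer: 3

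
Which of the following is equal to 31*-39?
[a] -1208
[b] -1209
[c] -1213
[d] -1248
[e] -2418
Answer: b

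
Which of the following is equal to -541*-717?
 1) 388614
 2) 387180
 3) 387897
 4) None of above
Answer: 3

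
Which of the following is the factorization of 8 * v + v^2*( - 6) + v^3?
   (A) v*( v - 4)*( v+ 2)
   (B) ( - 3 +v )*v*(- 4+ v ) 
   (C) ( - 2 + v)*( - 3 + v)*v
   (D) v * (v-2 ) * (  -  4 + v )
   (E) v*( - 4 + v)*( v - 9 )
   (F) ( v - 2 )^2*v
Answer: D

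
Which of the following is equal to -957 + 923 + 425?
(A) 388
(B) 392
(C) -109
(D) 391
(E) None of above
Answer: D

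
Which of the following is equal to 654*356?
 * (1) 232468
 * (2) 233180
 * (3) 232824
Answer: 3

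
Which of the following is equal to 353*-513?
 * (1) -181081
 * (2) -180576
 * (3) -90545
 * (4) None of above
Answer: 4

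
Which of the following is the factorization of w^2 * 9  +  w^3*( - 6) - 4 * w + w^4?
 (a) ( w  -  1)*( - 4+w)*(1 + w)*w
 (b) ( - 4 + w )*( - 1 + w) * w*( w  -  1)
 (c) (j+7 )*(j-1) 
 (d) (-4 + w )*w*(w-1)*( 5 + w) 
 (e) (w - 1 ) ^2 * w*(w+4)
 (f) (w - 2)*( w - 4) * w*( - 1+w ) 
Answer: b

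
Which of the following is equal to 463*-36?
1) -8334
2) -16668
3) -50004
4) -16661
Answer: 2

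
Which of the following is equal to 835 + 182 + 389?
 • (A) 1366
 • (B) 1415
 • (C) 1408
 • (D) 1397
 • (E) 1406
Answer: E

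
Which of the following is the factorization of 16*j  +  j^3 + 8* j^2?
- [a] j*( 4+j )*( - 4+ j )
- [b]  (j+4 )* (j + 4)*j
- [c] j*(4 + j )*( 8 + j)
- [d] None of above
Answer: b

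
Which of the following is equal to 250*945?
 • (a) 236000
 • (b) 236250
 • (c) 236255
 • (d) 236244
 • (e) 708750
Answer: b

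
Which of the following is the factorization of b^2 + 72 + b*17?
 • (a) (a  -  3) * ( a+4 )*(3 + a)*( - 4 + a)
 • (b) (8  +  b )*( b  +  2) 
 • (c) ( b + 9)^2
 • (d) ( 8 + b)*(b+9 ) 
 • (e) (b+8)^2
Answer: d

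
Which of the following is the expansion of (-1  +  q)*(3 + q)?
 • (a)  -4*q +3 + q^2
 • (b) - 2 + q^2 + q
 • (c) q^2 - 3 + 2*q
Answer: c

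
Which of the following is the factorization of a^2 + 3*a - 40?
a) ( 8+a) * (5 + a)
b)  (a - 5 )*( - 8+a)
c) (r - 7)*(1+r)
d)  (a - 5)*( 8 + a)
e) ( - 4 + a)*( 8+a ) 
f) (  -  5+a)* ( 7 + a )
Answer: d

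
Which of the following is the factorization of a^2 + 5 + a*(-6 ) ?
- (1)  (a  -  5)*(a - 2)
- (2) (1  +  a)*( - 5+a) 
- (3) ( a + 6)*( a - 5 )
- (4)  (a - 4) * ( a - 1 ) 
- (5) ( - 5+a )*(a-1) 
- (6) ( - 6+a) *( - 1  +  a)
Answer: 5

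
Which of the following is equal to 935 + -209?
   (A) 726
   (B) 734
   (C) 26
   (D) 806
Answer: A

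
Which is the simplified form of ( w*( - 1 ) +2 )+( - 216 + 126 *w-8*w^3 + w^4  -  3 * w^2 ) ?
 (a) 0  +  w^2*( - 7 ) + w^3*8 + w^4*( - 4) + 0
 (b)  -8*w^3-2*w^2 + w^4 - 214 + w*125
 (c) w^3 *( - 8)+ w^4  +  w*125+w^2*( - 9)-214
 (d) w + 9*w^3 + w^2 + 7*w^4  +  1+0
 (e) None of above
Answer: e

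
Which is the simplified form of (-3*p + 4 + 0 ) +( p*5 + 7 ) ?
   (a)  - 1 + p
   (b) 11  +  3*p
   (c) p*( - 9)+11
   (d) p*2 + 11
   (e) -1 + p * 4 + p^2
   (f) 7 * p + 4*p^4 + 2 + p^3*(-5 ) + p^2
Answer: d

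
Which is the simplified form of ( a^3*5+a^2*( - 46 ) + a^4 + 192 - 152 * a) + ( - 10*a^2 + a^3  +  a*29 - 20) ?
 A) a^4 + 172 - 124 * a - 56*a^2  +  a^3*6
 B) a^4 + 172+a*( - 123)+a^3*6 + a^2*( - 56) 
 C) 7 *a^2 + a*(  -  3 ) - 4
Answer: B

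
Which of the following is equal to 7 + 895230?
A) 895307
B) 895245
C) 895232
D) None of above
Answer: D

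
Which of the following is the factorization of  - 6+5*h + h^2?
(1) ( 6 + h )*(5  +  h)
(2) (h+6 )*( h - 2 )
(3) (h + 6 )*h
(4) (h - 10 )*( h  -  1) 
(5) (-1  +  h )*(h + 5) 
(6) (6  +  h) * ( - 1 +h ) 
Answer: 6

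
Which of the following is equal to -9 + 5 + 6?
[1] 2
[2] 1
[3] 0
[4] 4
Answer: 1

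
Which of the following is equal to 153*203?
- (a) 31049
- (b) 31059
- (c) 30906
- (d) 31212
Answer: b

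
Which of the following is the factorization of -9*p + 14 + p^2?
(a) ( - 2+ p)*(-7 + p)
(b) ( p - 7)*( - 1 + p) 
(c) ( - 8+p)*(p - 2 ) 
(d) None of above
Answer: a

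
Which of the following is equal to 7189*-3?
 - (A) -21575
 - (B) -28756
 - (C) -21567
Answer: C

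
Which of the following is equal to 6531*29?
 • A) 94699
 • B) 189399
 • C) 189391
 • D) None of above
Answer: B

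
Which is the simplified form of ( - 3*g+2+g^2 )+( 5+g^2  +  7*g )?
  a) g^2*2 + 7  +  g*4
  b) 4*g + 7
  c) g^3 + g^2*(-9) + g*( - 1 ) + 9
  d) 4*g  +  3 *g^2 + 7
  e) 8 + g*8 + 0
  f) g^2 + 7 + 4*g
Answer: a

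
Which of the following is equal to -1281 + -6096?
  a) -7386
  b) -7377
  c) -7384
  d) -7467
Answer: b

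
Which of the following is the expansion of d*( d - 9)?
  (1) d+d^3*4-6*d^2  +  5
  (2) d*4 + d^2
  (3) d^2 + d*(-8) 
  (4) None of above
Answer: 4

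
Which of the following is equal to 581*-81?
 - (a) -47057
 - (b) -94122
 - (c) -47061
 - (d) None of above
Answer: c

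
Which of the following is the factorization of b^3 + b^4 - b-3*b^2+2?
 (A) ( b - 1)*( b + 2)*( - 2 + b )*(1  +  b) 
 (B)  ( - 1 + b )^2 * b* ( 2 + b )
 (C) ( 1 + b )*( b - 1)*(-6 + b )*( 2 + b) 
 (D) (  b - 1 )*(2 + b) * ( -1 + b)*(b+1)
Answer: D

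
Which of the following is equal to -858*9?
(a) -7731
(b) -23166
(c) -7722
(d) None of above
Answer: c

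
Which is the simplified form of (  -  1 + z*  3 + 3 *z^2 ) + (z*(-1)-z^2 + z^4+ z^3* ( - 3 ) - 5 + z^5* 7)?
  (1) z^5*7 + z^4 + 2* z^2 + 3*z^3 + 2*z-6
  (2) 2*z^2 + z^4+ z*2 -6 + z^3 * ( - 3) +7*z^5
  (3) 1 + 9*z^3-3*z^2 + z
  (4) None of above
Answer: 2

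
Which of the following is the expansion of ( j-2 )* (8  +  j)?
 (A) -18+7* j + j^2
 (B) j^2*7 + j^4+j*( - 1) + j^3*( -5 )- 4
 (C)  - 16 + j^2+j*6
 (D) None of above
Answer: C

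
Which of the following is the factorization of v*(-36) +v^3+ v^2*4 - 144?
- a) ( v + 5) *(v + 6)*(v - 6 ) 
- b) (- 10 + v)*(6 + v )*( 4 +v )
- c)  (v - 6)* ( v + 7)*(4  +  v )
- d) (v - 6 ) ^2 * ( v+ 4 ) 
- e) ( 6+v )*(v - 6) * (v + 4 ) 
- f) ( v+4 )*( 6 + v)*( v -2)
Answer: e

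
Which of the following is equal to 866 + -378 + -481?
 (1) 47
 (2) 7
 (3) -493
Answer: 2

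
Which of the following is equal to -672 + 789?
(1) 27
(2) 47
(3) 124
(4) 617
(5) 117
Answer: 5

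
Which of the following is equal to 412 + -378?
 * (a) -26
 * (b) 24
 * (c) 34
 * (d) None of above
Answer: c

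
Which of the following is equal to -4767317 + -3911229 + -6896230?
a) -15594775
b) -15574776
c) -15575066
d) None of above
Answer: b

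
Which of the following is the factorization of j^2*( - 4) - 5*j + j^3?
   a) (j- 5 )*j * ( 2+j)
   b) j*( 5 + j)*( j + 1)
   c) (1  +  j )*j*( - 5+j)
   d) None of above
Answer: c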